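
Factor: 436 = 2^2*109^1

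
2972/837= 2972/837 = 3.55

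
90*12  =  1080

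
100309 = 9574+90735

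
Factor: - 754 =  - 2^1*13^1*29^1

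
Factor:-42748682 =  - 2^1*2693^1*7937^1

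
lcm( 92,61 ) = 5612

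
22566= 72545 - 49979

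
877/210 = 4 + 37/210= 4.18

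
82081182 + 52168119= 134249301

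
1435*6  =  8610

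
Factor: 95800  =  2^3 * 5^2*479^1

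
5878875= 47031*125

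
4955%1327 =974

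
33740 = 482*70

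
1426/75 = 19  +  1/75   =  19.01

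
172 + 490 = 662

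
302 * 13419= 4052538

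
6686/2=3343 = 3343.00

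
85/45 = 1 + 8/9 = 1.89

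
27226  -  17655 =9571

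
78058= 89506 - 11448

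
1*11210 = 11210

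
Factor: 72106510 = 2^1*5^1*7^1*233^1*4421^1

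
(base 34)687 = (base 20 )i0f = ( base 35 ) 5V5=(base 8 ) 16057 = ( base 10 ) 7215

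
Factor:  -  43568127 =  - 3^2 * 17^1*284759^1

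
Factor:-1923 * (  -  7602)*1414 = 2^2*3^2*7^2*101^1 * 181^1 * 641^1 = 20670765444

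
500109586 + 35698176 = 535807762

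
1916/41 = 1916/41= 46.73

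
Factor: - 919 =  - 919^1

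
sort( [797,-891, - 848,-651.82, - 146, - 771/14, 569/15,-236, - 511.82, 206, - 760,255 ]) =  [-891, - 848, - 760, - 651.82,- 511.82, - 236,  -  146, -771/14 , 569/15, 206,  255,797]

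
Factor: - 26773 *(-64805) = 5^1*13^1*41^1 *653^1*997^1 = 1735024265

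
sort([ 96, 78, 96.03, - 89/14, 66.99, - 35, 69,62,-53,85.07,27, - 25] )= [-53, - 35, - 25 , - 89/14,27, 62,66.99, 69, 78, 85.07, 96,96.03]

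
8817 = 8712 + 105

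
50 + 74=124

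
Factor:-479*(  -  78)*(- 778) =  - 29067636=-2^2*3^1*13^1 * 389^1*479^1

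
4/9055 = 4/9055=0.00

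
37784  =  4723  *8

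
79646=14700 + 64946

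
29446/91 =29446/91 = 323.58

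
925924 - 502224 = 423700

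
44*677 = 29788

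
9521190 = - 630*( - 15113)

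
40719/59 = 40719/59 = 690.15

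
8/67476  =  2/16869  =  0.00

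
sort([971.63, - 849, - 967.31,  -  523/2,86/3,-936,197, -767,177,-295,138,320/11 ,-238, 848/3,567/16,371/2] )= [ - 967.31, - 936, - 849, - 767,-295, - 523/2, - 238,  86/3, 320/11, 567/16, 138,177,  371/2,197, 848/3,971.63]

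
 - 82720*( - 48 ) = 3970560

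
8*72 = 576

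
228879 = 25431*9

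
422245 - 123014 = 299231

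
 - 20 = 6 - 26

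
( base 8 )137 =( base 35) 2p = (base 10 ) 95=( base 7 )164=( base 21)4B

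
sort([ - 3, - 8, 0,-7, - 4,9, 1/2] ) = [  -  8, - 7, - 4, - 3, 0,1/2 , 9]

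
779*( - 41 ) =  - 31939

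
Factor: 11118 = 2^1*3^1*17^1*109^1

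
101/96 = 1 +5/96  =  1.05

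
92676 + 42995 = 135671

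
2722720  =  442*6160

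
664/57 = 11 + 37/57 =11.65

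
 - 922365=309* ( - 2985 ) 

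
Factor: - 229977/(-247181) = 909/977 = 3^2*101^1 * 977^(-1)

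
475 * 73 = 34675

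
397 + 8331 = 8728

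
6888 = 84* 82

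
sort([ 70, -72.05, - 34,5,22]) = [ - 72.05,  -  34 , 5,22, 70]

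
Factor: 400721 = 400721^1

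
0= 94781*0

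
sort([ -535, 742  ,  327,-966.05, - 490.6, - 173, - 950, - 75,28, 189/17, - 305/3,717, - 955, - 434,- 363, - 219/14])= [- 966.05, - 955, - 950, - 535, - 490.6, - 434  , - 363, - 173, - 305/3,-75 ,-219/14,189/17, 28, 327, 717 , 742] 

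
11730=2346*5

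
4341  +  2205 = 6546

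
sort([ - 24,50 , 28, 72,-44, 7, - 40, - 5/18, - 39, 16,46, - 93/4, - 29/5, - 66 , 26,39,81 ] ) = [ - 66, - 44  , -40, - 39, - 24,-93/4,-29/5, - 5/18, 7 , 16,26,28, 39,  46, 50,72, 81] 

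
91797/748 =122 + 541/748 = 122.72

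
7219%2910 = 1399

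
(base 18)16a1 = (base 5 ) 223312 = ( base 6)100501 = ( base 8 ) 17425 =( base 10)7957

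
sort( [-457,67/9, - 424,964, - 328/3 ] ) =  [ - 457, - 424,-328/3, 67/9,964 ] 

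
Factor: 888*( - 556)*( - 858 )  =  2^6*3^2*11^1*13^1*37^1*139^1 = 423618624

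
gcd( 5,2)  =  1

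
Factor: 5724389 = 11^2 * 47309^1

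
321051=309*1039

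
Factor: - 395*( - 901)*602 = 214248790 = 2^1 * 5^1  *  7^1 * 17^1 *43^1 * 53^1 * 79^1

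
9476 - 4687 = 4789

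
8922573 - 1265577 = 7656996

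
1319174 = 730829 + 588345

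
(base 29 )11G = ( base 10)886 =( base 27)15m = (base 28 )13i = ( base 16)376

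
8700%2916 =2868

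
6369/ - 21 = - 304 + 5/7 = - 303.29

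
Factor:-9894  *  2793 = - 27633942 =-2^1*3^2*7^2*17^1*19^1*97^1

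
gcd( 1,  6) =1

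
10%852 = 10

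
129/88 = 129/88 = 1.47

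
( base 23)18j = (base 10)732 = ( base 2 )1011011100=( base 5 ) 10412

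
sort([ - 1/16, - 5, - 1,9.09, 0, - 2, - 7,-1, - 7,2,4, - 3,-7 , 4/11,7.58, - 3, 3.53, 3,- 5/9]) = [ - 7,-7, - 7 , - 5, - 3, - 3, - 2  , - 1 , - 1 , - 5/9, - 1/16,0,4/11, 2,3,3.53,4,7.58, 9.09]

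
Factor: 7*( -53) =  - 7^1 * 53^1 =-371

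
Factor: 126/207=14/23 = 2^1*7^1*23^( - 1) 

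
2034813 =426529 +1608284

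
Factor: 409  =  409^1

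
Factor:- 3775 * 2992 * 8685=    - 2^4*3^2*5^3*11^1*17^1*151^1*193^1 = - 98095338000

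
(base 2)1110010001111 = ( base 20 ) i5b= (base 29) 8K3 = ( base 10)7311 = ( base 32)74F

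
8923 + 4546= 13469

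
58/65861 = 58/65861 = 0.00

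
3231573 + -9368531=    - 6136958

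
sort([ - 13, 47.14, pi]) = [  -  13 , pi,47.14 ]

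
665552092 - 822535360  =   - 156983268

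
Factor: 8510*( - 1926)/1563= - 5463420/521 = - 2^2*3^1 * 5^1*23^1*37^1 * 107^1 * 521^( - 1 )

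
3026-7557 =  - 4531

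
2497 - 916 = 1581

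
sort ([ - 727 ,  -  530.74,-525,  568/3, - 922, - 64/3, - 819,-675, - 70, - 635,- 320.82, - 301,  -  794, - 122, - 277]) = [-922,-819, - 794,  -  727, - 675 ,- 635 , - 530.74, - 525,  -  320.82,  -  301, - 277, - 122,  -  70 , - 64/3,568/3] 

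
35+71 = 106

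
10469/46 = 10469/46 =227.59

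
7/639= 7/639=0.01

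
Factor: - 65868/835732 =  - 3^1*11^1*499^1*208933^( - 1) = - 16467/208933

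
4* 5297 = 21188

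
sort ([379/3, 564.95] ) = [ 379/3, 564.95] 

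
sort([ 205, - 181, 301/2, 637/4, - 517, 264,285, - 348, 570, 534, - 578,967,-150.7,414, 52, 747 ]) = [  -  578,-517,-348,  -  181, - 150.7,52, 301/2, 637/4, 205, 264, 285, 414,534,570,747, 967]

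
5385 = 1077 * 5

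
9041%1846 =1657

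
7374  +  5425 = 12799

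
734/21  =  34 + 20/21 = 34.95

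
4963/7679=709/1097 = 0.65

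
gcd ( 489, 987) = 3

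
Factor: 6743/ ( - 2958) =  -2^( - 1)*3^( - 1)*11^1*17^( - 1 ) * 29^(-1) * 613^1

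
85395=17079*5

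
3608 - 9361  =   - 5753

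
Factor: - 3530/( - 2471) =2^1*5^1*7^( - 1) = 10/7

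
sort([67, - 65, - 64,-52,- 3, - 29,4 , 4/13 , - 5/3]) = [ - 65, - 64, - 52, - 29, - 3, - 5/3, 4/13,4, 67]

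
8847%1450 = 147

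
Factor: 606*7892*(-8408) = - 2^6*3^1*101^1 * 1051^1*1973^1 = - 40211697216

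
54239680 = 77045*704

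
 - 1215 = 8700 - 9915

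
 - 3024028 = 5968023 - 8992051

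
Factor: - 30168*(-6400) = 2^11*3^2*  5^2*419^1 = 193075200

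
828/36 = 23 = 23.00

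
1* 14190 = 14190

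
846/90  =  47/5= 9.40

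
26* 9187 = 238862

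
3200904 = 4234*756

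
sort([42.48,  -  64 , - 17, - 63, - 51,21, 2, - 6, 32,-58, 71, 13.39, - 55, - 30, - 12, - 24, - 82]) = [-82, - 64, - 63,-58, - 55, - 51, -30, - 24, - 17, - 12, - 6,2,13.39, 21, 32, 42.48, 71 ] 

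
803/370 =2 + 63/370 =2.17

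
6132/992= 6 + 45/248 = 6.18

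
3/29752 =3/29752 = 0.00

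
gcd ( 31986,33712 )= 2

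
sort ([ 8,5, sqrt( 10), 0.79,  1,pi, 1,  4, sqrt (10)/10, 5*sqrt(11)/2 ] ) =[sqrt(10 )/10, 0.79,1, 1, pi,sqrt( 10), 4,  5, 8, 5*sqrt(11) /2 ] 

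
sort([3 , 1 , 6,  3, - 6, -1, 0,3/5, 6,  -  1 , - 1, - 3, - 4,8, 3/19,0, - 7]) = [-7, - 6, - 4,-3, - 1, - 1 , - 1,0 , 0,3/19,3/5, 1,3,3,6  ,  6,  8 ]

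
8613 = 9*957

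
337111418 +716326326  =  1053437744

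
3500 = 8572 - 5072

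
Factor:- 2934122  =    -  2^1*1467061^1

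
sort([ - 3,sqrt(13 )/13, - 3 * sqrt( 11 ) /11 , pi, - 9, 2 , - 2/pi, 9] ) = [ - 9 ,-3 , - 3 * sqrt( 11)/11, - 2/pi, sqrt( 13)/13, 2, pi, 9 ] 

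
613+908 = 1521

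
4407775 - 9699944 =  - 5292169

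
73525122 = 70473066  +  3052056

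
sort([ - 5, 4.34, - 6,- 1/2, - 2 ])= [ - 6 , - 5,-2, - 1/2,4.34] 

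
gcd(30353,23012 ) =1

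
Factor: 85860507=3^1*28620169^1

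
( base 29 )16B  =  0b10000000010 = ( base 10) 1026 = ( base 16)402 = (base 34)U6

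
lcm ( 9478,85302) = 85302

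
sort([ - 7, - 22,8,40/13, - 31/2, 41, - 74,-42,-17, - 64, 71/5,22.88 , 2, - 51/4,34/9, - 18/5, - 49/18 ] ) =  [ - 74, - 64, - 42,  -  22, - 17, - 31/2, - 51/4,-7, - 18/5, - 49/18,2,40/13,34/9,8, 71/5, 22.88,41]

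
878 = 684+194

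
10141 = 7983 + 2158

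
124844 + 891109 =1015953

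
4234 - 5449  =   - 1215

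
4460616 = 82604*54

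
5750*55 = 316250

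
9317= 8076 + 1241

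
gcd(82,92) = 2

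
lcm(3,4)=12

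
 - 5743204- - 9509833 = 3766629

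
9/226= 9/226 = 0.04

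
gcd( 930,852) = 6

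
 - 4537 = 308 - 4845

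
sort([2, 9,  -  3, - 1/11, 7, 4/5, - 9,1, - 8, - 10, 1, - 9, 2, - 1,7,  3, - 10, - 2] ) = [ - 10,-10,-9, - 9, - 8, - 3, - 2, - 1, - 1/11,4/5,1,  1,2,2, 3,  7,7 , 9 ]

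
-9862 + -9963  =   - 19825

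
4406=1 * 4406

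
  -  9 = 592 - 601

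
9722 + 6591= 16313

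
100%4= 0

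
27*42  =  1134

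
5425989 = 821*6609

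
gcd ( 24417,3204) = 9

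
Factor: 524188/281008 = 2^( - 2)*13^( - 1)*97^1=97/52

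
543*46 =24978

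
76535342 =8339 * 9178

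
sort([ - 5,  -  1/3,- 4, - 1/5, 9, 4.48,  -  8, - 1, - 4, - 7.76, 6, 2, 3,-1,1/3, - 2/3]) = [ - 8,-7.76, - 5,-4,-4,- 1,-1, - 2/3, - 1/3, - 1/5 , 1/3, 2, 3,4.48, 6, 9] 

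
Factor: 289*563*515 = 5^1*17^2 * 103^1*563^1 = 83794105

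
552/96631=552/96631 = 0.01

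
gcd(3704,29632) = 3704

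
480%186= 108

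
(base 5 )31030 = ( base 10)2015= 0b11111011111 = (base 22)43d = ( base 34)1P9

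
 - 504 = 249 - 753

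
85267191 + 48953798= 134220989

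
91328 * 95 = 8676160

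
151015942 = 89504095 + 61511847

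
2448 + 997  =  3445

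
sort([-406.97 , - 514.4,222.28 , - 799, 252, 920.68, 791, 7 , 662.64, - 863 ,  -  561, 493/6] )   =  [  -  863, - 799,-561, - 514.4,  -  406.97,7, 493/6,222.28,252, 662.64,791, 920.68 ] 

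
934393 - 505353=429040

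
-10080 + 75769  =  65689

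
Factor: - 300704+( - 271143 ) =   -  571847 = - 571847^1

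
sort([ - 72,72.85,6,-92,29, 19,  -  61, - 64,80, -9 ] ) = [ - 92,-72, - 64, - 61, - 9, 6,19,29, 72.85, 80 ] 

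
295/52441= 295/52441 = 0.01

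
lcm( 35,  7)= 35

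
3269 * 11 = 35959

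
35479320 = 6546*5420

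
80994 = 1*80994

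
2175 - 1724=451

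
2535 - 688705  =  - 686170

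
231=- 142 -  - 373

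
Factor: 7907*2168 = 17142376 = 2^3*271^1*7907^1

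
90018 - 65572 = 24446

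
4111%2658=1453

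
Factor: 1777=1777^1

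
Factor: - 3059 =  - 7^1 * 19^1*23^1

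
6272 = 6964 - 692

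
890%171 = 35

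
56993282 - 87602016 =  - 30608734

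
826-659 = 167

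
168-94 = 74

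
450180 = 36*12505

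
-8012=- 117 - 7895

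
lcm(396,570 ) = 37620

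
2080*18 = 37440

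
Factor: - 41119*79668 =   -  2^2*3^2*13^1*2213^1*3163^1 = - 3275868492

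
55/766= 55/766 =0.07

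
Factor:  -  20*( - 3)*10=2^3*3^1* 5^2 = 600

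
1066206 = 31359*34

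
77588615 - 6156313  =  71432302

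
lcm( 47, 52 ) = 2444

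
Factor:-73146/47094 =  - 73/47 = -47^( - 1) * 73^1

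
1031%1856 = 1031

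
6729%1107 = 87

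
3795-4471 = - 676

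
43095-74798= - 31703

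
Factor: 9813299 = 701^1*13999^1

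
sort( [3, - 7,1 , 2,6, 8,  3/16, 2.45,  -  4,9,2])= [ - 7, - 4,3/16 , 1,2  ,  2, 2.45 , 3, 6, 8 , 9]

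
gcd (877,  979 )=1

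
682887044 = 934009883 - 251122839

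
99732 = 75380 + 24352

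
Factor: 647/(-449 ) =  - 449^( - 1)*647^1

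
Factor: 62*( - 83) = -2^1*31^1*83^1 = -  5146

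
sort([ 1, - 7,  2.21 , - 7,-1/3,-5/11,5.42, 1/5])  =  [ - 7, - 7, - 5/11, - 1/3,1/5,  1,  2.21,5.42 ]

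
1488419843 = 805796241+682623602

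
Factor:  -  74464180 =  - 2^2 * 5^1*7^1*241^1*2207^1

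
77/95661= 77/95661 = 0.00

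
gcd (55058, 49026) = 2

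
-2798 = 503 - 3301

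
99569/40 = 99569/40= 2489.22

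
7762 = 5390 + 2372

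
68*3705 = 251940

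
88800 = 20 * 4440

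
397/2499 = 397/2499=0.16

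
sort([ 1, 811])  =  [ 1,811] 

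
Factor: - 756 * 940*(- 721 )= 512371440 = 2^4*3^3*5^1 * 7^2 * 47^1 * 103^1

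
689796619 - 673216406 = 16580213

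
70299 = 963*73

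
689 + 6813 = 7502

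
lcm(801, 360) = 32040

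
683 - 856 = -173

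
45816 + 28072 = 73888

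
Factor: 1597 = 1597^1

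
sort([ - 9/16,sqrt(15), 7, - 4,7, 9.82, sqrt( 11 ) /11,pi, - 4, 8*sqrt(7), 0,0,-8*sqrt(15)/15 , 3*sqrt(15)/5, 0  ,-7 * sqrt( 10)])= [ -7* sqrt( 10 ),  -  4,  -  4, - 8*sqrt(15)/15, - 9/16,  0, 0,0,sqrt( 11)/11, 3* sqrt(15 ) /5, pi, sqrt (15),7, 7,9.82, 8 * sqrt( 7 ) ]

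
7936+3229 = 11165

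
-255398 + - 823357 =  - 1078755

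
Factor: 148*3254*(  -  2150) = - 1035422800 = -  2^4*5^2*37^1*43^1 * 1627^1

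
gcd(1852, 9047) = 1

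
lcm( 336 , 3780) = 15120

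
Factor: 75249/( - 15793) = -81/17 =- 3^4 * 17^( - 1)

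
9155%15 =5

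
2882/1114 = 2 + 327/557 = 2.59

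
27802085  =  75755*367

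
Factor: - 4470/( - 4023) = 2^1*3^( - 2 ) * 5^1 = 10/9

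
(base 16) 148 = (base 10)328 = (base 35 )9d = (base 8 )510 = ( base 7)646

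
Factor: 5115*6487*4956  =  164445060780 = 2^2*3^2 *5^1*7^1 * 11^1*13^1*31^1 * 59^1*499^1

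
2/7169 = 2/7169= 0.00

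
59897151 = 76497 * 783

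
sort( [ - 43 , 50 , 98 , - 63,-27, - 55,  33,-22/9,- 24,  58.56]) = [ - 63 , - 55 , - 43, - 27,-24,-22/9 , 33,50 , 58.56,  98]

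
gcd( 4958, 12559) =1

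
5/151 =5/151 = 0.03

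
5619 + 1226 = 6845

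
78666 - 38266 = 40400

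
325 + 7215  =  7540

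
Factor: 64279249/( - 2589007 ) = -37^1*911^1*1907^1 * 2589007^(-1 )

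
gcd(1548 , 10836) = 1548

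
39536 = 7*5648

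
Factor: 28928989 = 97^1*298237^1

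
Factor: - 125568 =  - 2^7 * 3^2 * 109^1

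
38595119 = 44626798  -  6031679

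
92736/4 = 23184  =  23184.00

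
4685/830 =937/166 =5.64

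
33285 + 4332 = 37617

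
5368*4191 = 22497288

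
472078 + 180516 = 652594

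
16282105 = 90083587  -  73801482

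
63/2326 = 63/2326 = 0.03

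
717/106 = 6  +  81/106 = 6.76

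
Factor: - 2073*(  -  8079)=3^2* 691^1*2693^1=16747767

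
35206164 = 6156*5719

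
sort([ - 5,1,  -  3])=[ - 5,-3, 1 ]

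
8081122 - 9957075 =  - 1875953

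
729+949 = 1678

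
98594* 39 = 3845166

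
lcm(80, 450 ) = 3600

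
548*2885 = 1580980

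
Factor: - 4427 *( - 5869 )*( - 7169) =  - 186265409647  =  - 19^1* 67^1 * 107^1*233^1*5869^1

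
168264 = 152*1107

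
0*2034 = 0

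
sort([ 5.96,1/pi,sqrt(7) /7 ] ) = [1/pi, sqrt( 7 ) /7, 5.96 ] 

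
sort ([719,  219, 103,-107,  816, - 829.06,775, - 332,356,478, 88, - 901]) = [ - 901, - 829.06,  -  332, - 107, 88, 103, 219, 356, 478 , 719, 775,816]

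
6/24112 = 3/12056 = 0.00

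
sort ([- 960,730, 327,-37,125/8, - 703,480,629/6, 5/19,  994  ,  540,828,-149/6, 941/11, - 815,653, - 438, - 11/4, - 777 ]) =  [ - 960, - 815,  -  777, - 703, - 438, - 37, - 149/6 ,- 11/4, 5/19,125/8, 941/11,629/6,327, 480,  540,653,730,828,994 ]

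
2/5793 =2/5793 =0.00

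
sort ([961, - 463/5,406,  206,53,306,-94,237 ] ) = [ - 94, - 463/5, 53, 206, 237,306, 406, 961] 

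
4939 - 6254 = -1315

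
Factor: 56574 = 2^1 * 3^2 * 7^1*449^1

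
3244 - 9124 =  - 5880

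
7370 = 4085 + 3285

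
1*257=257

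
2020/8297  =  2020/8297 = 0.24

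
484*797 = 385748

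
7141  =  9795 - 2654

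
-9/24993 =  - 1/2777 = - 0.00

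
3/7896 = 1/2632 = 0.00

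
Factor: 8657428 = 2^2 * 13^1 * 29^1*5741^1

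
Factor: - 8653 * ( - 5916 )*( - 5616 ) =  -287489487168 = - 2^6*3^4*13^1 *17^2*29^1 * 509^1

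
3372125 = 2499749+872376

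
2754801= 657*4193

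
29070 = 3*9690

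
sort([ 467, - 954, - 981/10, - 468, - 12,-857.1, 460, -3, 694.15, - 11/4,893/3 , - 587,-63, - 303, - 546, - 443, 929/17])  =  [ - 954, - 857.1, -587, - 546, - 468 , - 443 , - 303 ,  -  981/10,-63, - 12, - 3,-11/4,  929/17,893/3,460, 467, 694.15 ]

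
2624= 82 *32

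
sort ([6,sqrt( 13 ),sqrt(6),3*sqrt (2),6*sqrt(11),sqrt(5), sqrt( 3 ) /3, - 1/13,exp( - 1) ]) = [ - 1/13, exp( - 1), sqrt (3 )/3,sqrt(5 ), sqrt( 6),sqrt(13),3*sqrt(2 ),6,6*sqrt( 11 )]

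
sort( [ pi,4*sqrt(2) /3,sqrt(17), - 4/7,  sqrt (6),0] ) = [-4/7,  0,4*sqrt( 2)/3, sqrt( 6)  ,  pi,sqrt( 17)] 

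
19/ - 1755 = -19/1755 =- 0.01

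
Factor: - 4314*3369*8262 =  - 2^2 * 3^7*17^1*719^1*1123^1 = - 120078800892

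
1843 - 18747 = -16904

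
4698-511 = 4187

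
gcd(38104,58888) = 3464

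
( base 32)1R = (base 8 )73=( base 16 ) 3b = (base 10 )59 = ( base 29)21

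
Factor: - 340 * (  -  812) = 276080 =2^4 * 5^1*7^1*17^1*29^1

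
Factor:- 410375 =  - 5^3 * 7^2 * 67^1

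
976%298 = 82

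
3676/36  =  102 + 1/9  =  102.11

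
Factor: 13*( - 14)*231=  - 42042 = - 2^1*3^1*7^2*11^1*13^1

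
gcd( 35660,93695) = 5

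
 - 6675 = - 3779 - 2896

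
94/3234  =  47/1617  =  0.03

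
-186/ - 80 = 93/40= 2.33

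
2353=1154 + 1199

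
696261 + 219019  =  915280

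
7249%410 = 279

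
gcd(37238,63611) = 1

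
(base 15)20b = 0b111001101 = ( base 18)17B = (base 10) 461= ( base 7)1226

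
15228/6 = 2538= 2538.00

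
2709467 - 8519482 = -5810015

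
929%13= 6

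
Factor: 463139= 271^1*1709^1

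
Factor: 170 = 2^1*5^1*17^1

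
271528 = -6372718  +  6644246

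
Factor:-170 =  - 2^1*5^1*17^1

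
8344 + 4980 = 13324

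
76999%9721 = 8952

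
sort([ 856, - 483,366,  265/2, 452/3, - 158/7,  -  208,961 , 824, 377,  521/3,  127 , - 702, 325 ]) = [ - 702 , - 483, - 208, - 158/7, 127, 265/2,  452/3, 521/3, 325 , 366, 377, 824,  856, 961]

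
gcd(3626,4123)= 7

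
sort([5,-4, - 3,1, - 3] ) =[-4,-3,  -  3,1,5] 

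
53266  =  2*26633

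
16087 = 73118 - 57031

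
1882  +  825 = 2707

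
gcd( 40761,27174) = 13587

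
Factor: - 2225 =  - 5^2*89^1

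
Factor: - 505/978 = -2^(-1)*3^( - 1 )*5^1*101^1*163^( - 1)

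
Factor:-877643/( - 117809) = 13^1*67511^1*117809^( - 1 )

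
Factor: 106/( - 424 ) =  - 2^( - 2) = - 1/4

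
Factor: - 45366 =-2^1*3^1*7561^1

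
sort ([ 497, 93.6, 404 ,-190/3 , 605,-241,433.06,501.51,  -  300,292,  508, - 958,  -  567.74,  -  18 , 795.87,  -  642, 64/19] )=[ - 958, - 642,-567.74,  -  300 , - 241,-190/3, - 18,  64/19,93.6,  292,404, 433.06,497, 501.51,  508, 605,795.87] 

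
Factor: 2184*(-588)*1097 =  - 1408758624 = - 2^5*3^2 * 7^3 * 13^1*1097^1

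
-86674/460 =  - 189 + 133/230 = -188.42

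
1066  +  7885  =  8951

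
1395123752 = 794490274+600633478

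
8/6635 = 8/6635 = 0.00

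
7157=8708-1551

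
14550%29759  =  14550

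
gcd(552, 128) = 8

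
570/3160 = 57/316=0.18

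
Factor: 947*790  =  748130 = 2^1*5^1 * 79^1 * 947^1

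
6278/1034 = 6+37/517 = 6.07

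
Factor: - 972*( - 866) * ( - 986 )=-2^4*3^5 *17^1 * 29^1*433^1 = - 829967472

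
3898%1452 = 994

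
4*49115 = 196460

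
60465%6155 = 5070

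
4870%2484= 2386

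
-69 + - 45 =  - 114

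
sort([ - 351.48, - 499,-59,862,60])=[ - 499, - 351.48, - 59,60,862]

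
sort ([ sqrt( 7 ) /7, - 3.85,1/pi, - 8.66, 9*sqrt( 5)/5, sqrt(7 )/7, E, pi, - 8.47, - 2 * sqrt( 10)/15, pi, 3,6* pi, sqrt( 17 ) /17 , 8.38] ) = [ - 8.66, - 8.47, - 3.85, - 2*sqrt( 10)/15, sqrt(17) /17 , 1/pi, sqrt(7)/7,  sqrt(7) /7,E,3, pi,pi,9 * sqrt(5) /5, 8.38,6 * pi ] 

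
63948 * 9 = 575532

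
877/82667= 877/82667 = 0.01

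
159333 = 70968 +88365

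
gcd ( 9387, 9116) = 1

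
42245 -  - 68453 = 110698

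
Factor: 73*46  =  2^1*23^1*73^1 = 3358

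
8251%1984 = 315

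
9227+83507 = 92734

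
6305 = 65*97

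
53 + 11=64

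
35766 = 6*5961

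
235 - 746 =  - 511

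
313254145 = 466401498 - 153147353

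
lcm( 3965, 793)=3965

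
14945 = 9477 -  - 5468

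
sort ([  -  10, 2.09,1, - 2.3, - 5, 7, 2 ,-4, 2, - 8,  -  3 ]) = [  -  10, - 8,- 5,  -  4,- 3, - 2.3, 1, 2, 2,2.09,  7 ]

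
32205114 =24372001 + 7833113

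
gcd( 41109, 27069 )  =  3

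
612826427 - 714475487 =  - 101649060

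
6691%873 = 580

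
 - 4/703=-4/703 = -0.01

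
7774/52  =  149 + 1/2 = 149.50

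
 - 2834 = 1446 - 4280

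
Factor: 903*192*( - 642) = -2^7*3^3*7^1 * 43^1*107^1  =  - 111307392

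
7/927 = 7/927  =  0.01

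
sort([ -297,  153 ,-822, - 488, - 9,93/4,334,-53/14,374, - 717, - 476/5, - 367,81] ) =[ - 822, - 717, - 488,  -  367,  -  297, - 476/5, - 9 , -53/14,93/4,81,  153,334,374 ] 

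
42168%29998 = 12170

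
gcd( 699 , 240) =3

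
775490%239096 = 58202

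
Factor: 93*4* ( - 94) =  - 2^3*3^1*31^1*47^1 = - 34968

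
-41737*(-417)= 17404329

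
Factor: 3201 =3^1* 11^1 * 97^1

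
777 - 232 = 545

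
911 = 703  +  208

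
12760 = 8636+4124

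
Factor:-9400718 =-2^1* 4700359^1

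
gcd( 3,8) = 1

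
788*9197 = 7247236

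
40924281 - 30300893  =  10623388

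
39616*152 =6021632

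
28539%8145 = 4104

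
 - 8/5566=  - 4/2783= - 0.00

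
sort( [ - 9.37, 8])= [ - 9.37,8 ]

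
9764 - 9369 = 395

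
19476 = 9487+9989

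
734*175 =128450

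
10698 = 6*1783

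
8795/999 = 8 +803/999  =  8.80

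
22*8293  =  182446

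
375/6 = 62 + 1/2  =  62.50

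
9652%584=308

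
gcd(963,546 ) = 3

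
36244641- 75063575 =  -38818934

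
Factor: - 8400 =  - 2^4*3^1*5^2*7^1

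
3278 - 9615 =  - 6337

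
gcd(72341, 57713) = 1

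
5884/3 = 5884/3 = 1961.33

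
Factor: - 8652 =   -  2^2 * 3^1*  7^1*103^1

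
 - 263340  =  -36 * 7315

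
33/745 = 33/745 =0.04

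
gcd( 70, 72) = 2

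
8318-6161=2157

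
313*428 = 133964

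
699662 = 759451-59789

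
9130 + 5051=14181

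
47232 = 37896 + 9336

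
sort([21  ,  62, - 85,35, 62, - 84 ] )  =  [ - 85 , - 84 , 21 , 35, 62, 62]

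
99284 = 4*24821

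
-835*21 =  - 17535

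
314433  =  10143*31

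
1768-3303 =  - 1535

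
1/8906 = 1/8906= 0.00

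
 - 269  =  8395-8664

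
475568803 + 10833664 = 486402467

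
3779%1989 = 1790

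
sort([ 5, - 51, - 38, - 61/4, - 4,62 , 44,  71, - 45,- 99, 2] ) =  [ - 99,-51, - 45, - 38,  -  61/4, - 4, 2, 5,44,62, 71]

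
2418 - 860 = 1558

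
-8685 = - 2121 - 6564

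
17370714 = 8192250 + 9178464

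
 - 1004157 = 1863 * ( - 539 )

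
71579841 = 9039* 7919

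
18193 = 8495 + 9698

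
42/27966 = 7/4661 = 0.00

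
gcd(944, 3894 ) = 118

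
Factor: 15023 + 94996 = 110019 = 3^1*7^1*13^2*31^1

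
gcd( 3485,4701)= 1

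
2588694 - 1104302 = 1484392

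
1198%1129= 69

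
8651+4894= 13545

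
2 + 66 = 68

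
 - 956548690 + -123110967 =- 1079659657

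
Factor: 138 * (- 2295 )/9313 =-316710/9313 = -  2^1*3^4 * 5^1*17^1*23^1*  67^ ( - 1)*139^( - 1)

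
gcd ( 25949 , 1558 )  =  1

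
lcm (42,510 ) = 3570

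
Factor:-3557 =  - 3557^1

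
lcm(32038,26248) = 2178584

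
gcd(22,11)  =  11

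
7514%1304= 994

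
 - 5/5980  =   -1/1196= - 0.00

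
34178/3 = 11392+2/3 = 11392.67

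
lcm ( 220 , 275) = 1100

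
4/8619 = 4/8619 = 0.00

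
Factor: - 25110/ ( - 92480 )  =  2511/9248=2^( - 5)*3^4*17^( - 2 )*31^1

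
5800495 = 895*6481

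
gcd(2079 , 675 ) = 27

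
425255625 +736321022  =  1161576647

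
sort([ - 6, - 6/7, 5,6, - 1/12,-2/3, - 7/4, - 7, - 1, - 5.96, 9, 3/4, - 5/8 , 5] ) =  [ - 7, - 6,  -  5.96, - 7/4, - 1, - 6/7, - 2/3, - 5/8, - 1/12, 3/4,5,5, 6 , 9]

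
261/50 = 5  +  11/50  =  5.22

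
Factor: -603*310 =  - 2^1*3^2*5^1*31^1*67^1  =  - 186930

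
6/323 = 6/323 = 0.02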